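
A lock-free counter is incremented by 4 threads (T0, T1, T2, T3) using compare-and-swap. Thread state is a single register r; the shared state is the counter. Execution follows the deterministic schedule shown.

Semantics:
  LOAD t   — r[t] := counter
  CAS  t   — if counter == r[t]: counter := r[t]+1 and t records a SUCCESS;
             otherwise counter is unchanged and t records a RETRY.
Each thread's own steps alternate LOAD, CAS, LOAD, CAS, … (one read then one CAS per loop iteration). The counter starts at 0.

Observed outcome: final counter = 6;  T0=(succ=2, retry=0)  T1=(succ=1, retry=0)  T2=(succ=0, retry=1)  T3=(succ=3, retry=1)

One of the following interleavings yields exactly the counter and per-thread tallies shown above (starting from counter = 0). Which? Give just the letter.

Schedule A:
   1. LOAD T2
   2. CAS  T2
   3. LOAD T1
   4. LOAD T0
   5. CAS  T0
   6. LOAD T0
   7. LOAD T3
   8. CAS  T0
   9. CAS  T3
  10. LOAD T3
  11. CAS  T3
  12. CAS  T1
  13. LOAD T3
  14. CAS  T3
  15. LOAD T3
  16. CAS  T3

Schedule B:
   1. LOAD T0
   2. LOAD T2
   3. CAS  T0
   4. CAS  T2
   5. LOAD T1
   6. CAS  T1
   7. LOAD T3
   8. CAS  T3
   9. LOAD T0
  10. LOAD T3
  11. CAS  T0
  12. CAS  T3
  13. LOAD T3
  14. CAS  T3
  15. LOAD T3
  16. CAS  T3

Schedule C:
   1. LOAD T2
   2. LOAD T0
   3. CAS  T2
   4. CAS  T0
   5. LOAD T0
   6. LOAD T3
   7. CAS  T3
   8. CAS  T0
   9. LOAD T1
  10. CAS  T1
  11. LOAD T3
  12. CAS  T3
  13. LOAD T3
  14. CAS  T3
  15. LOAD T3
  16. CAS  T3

B

Run B:
1. LOAD T0 → mem=0 r[T0]=0 [LOAD]
2. LOAD T2 → mem=0 r[T2]=0 [LOAD]
3. CAS T0 → mem=1 r[T0]=0 [OK]
4. CAS T2 → mem=1 r[T2]=0 [RETRY]
5. LOAD T1 → mem=1 r[T1]=1 [LOAD]
6. CAS T1 → mem=2 r[T1]=1 [OK]
7. LOAD T3 → mem=2 r[T3]=2 [LOAD]
8. CAS T3 → mem=3 r[T3]=2 [OK]
9. LOAD T0 → mem=3 r[T0]=3 [LOAD]
10. LOAD T3 → mem=3 r[T3]=3 [LOAD]
11. CAS T0 → mem=4 r[T0]=3 [OK]
12. CAS T3 → mem=4 r[T3]=3 [RETRY]
13. LOAD T3 → mem=4 r[T3]=4 [LOAD]
14. CAS T3 → mem=5 r[T3]=4 [OK]
15. LOAD T3 → mem=5 r[T3]=5 [LOAD]
16. CAS T3 → mem=6 r[T3]=5 [OK]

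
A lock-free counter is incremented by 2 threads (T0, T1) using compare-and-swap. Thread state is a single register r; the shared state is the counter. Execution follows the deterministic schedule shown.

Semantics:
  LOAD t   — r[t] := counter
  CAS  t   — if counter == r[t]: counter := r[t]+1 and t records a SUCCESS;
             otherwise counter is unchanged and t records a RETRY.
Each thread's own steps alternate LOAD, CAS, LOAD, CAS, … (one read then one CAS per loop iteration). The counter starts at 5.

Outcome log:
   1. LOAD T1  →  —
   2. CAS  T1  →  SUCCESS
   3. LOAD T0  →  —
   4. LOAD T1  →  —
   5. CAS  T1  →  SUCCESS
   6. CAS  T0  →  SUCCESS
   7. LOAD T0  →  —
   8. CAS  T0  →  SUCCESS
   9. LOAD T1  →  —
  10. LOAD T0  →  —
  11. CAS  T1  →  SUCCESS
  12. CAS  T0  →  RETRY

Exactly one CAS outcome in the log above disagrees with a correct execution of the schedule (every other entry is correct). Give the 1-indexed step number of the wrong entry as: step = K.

Re-executing:
[1] T1.load  rd  (counter 5, T1.r 5)
[2] T1.cas  hit  (counter 6, T1.r 5)
[3] T0.load  rd  (counter 6, T0.r 6)
[4] T1.load  rd  (counter 6, T1.r 6)
[5] T1.cas  hit  (counter 7, T1.r 6)
[6] T0.cas  miss  (counter 7, T0.r 6)
[7] T0.load  rd  (counter 7, T0.r 7)
[8] T0.cas  hit  (counter 8, T0.r 7)
[9] T1.load  rd  (counter 8, T1.r 8)
[10] T0.load  rd  (counter 8, T0.r 8)
[11] T1.cas  hit  (counter 9, T1.r 8)
[12] T0.cas  miss  (counter 9, T0.r 8)
Log disagrees first at step 6.

step = 6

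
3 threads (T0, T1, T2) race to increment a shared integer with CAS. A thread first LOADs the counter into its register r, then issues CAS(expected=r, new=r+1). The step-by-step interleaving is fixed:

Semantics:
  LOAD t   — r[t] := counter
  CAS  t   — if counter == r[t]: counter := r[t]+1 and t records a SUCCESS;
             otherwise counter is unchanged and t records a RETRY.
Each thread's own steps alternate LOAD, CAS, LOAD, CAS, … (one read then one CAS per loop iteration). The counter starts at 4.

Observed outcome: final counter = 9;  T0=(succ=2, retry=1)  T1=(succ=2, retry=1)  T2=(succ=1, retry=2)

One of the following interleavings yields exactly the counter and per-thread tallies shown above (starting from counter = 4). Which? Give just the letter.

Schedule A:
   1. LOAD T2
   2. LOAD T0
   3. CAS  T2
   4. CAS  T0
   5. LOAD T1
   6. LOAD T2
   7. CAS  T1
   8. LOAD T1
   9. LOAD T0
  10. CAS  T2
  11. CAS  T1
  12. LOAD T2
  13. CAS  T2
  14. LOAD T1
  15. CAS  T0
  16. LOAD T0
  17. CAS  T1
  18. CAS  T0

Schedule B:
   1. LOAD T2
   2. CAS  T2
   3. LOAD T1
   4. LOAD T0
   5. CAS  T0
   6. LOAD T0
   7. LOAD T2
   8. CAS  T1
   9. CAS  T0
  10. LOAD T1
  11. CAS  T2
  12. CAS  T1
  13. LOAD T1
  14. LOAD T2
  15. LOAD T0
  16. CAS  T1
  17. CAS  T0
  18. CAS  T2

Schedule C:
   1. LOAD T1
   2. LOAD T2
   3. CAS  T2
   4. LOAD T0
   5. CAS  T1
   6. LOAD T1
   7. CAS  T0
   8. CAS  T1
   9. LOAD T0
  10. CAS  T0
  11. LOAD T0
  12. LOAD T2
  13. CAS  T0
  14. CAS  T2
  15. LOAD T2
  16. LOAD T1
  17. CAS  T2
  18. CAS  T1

Simulating candidate B:
step 1: T2 LOAD ⇒ load; ctr=4 reg=4
step 2: T2 CAS ⇒ ok; ctr=5 reg=4
step 3: T1 LOAD ⇒ load; ctr=5 reg=5
step 4: T0 LOAD ⇒ load; ctr=5 reg=5
step 5: T0 CAS ⇒ ok; ctr=6 reg=5
step 6: T0 LOAD ⇒ load; ctr=6 reg=6
step 7: T2 LOAD ⇒ load; ctr=6 reg=6
step 8: T1 CAS ⇒ retry; ctr=6 reg=5
step 9: T0 CAS ⇒ ok; ctr=7 reg=6
step 10: T1 LOAD ⇒ load; ctr=7 reg=7
step 11: T2 CAS ⇒ retry; ctr=7 reg=6
step 12: T1 CAS ⇒ ok; ctr=8 reg=7
step 13: T1 LOAD ⇒ load; ctr=8 reg=8
step 14: T2 LOAD ⇒ load; ctr=8 reg=8
step 15: T0 LOAD ⇒ load; ctr=8 reg=8
step 16: T1 CAS ⇒ ok; ctr=9 reg=8
step 17: T0 CAS ⇒ retry; ctr=9 reg=8
step 18: T2 CAS ⇒ retry; ctr=9 reg=8

B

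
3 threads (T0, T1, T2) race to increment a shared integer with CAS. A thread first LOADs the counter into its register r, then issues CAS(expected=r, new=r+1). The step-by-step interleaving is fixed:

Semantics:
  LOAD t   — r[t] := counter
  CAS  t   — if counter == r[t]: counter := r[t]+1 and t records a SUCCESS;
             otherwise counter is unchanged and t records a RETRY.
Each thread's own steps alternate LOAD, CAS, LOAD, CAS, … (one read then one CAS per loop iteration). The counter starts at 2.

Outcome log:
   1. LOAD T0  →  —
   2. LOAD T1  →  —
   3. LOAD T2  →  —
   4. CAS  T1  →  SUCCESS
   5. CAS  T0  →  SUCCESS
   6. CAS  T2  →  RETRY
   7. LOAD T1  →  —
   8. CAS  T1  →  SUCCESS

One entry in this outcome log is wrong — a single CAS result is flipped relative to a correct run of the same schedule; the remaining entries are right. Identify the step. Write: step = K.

Reference trace:
   1) LOAD T0:  M=2  r_T0=2
   2) LOAD T1:  M=2  r_T1=2
   3) LOAD T2:  M=2  r_T2=2
   4) CAS  T1:  M=3  r_T1=2 ✓
   5) CAS  T0:  M=3  r_T0=2 ✗
   6) CAS  T2:  M=3  r_T2=2 ✗
   7) LOAD T1:  M=3  r_T1=3
   8) CAS  T1:  M=4  r_T1=3 ✓
Log disagrees first at step 5.

step = 5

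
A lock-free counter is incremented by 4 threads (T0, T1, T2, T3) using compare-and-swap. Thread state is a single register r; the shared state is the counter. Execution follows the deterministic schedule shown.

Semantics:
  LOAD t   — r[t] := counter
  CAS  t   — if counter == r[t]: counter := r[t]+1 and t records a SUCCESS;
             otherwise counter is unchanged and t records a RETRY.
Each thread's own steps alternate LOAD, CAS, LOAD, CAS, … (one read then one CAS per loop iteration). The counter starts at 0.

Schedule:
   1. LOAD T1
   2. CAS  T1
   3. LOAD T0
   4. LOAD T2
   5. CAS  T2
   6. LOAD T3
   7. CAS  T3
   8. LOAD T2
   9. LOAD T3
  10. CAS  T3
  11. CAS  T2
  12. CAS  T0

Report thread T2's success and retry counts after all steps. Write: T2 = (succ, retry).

#1 T1 reads 0
#2 T1 CAS(0→1) writes; counter now 1
#3 T0 reads 1
#4 T2 reads 1
#5 T2 CAS(1→2) writes; counter now 2
#6 T3 reads 2
#7 T3 CAS(2→3) writes; counter now 3
#8 T2 reads 3
#9 T3 reads 3
#10 T3 CAS(3→4) writes; counter now 4
#11 T2 CAS(3→4) fails; counter now 4
#12 T0 CAS(1→2) fails; counter now 4

T2 = (1, 1)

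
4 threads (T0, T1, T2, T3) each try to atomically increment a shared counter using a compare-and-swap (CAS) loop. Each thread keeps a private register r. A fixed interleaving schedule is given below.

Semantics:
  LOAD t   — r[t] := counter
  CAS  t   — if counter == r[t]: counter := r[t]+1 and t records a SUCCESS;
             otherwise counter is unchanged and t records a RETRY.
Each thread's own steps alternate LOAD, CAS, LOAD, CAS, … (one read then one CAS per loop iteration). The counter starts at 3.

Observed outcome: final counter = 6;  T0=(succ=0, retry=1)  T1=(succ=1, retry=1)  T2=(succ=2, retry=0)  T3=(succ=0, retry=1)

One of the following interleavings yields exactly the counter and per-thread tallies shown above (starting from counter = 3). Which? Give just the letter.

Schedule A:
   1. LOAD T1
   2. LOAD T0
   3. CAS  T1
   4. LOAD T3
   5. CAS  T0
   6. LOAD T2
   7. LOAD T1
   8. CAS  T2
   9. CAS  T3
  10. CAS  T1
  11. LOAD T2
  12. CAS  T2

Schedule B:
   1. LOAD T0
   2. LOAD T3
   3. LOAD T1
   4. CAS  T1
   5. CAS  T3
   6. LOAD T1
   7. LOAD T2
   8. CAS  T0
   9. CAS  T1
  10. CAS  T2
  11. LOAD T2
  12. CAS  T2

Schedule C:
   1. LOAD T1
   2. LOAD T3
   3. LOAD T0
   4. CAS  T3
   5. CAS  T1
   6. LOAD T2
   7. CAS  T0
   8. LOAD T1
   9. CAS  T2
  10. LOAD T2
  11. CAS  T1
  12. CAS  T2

Run A:
#1 T1 reads 3
#2 T0 reads 3
#3 T1 CAS(3→4) writes; counter now 4
#4 T3 reads 4
#5 T0 CAS(3→4) fails; counter now 4
#6 T2 reads 4
#7 T1 reads 4
#8 T2 CAS(4→5) writes; counter now 5
#9 T3 CAS(4→5) fails; counter now 5
#10 T1 CAS(4→5) fails; counter now 5
#11 T2 reads 5
#12 T2 CAS(5→6) writes; counter now 6

A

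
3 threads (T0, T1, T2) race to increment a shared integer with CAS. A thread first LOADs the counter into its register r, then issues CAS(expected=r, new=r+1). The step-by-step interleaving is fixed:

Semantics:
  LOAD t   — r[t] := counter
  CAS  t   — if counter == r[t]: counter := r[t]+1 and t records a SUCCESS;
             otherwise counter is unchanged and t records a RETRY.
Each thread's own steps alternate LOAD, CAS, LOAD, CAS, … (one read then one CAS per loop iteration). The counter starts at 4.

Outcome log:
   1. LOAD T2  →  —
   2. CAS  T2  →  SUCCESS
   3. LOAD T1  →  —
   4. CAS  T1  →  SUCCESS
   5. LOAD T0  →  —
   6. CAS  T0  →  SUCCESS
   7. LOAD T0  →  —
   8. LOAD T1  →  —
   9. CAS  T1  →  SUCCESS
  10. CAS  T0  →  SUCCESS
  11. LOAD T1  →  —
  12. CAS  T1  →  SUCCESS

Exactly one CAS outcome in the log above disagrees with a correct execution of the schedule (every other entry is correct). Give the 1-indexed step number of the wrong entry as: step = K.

step = 10

Reference trace:
#1 T2 reads 4
#2 T2 CAS(4→5) writes; counter now 5
#3 T1 reads 5
#4 T1 CAS(5→6) writes; counter now 6
#5 T0 reads 6
#6 T0 CAS(6→7) writes; counter now 7
#7 T0 reads 7
#8 T1 reads 7
#9 T1 CAS(7→8) writes; counter now 8
#10 T0 CAS(7→8) fails; counter now 8
#11 T1 reads 8
#12 T1 CAS(8→9) writes; counter now 9
Log disagrees first at step 10.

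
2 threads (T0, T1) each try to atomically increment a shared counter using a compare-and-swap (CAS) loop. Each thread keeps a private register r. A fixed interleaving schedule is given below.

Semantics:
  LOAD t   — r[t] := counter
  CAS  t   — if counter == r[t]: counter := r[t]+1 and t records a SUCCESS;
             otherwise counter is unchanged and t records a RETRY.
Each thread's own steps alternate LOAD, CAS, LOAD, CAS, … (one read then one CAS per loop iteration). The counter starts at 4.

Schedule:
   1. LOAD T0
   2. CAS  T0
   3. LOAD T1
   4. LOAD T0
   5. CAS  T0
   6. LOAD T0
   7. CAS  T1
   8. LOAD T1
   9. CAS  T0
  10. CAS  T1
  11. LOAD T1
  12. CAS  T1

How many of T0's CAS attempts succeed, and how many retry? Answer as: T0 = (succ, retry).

T0 = (3, 0)

step 1: T0 LOAD ⇒ load; ctr=4 reg=4
step 2: T0 CAS ⇒ ok; ctr=5 reg=4
step 3: T1 LOAD ⇒ load; ctr=5 reg=5
step 4: T0 LOAD ⇒ load; ctr=5 reg=5
step 5: T0 CAS ⇒ ok; ctr=6 reg=5
step 6: T0 LOAD ⇒ load; ctr=6 reg=6
step 7: T1 CAS ⇒ retry; ctr=6 reg=5
step 8: T1 LOAD ⇒ load; ctr=6 reg=6
step 9: T0 CAS ⇒ ok; ctr=7 reg=6
step 10: T1 CAS ⇒ retry; ctr=7 reg=6
step 11: T1 LOAD ⇒ load; ctr=7 reg=7
step 12: T1 CAS ⇒ ok; ctr=8 reg=7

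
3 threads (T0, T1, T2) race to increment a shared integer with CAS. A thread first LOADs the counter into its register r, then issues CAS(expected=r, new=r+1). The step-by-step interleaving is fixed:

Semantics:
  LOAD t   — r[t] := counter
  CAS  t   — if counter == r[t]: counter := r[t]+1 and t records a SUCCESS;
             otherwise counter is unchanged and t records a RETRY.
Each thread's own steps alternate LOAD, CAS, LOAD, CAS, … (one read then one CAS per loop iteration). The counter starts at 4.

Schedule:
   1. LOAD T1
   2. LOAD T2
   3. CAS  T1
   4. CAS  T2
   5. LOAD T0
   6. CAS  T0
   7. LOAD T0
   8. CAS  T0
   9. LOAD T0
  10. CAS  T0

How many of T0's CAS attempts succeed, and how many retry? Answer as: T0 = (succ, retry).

#1 T1 reads 4
#2 T2 reads 4
#3 T1 CAS(4→5) writes; counter now 5
#4 T2 CAS(4→5) fails; counter now 5
#5 T0 reads 5
#6 T0 CAS(5→6) writes; counter now 6
#7 T0 reads 6
#8 T0 CAS(6→7) writes; counter now 7
#9 T0 reads 7
#10 T0 CAS(7→8) writes; counter now 8

T0 = (3, 0)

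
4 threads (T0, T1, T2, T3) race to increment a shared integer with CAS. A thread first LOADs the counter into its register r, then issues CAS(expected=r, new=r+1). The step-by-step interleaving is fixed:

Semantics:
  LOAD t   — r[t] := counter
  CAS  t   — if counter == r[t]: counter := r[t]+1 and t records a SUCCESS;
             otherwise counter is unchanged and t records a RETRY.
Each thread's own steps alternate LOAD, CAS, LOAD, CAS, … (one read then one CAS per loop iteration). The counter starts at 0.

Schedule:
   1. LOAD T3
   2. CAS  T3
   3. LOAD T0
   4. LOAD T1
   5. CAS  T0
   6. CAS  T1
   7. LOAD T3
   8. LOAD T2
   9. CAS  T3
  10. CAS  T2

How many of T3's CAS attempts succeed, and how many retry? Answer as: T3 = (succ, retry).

T3 = (2, 0)

   1) LOAD T3:  M=0  r_T3=0
   2) CAS  T3:  M=1  r_T3=0 ✓
   3) LOAD T0:  M=1  r_T0=1
   4) LOAD T1:  M=1  r_T1=1
   5) CAS  T0:  M=2  r_T0=1 ✓
   6) CAS  T1:  M=2  r_T1=1 ✗
   7) LOAD T3:  M=2  r_T3=2
   8) LOAD T2:  M=2  r_T2=2
   9) CAS  T3:  M=3  r_T3=2 ✓
  10) CAS  T2:  M=3  r_T2=2 ✗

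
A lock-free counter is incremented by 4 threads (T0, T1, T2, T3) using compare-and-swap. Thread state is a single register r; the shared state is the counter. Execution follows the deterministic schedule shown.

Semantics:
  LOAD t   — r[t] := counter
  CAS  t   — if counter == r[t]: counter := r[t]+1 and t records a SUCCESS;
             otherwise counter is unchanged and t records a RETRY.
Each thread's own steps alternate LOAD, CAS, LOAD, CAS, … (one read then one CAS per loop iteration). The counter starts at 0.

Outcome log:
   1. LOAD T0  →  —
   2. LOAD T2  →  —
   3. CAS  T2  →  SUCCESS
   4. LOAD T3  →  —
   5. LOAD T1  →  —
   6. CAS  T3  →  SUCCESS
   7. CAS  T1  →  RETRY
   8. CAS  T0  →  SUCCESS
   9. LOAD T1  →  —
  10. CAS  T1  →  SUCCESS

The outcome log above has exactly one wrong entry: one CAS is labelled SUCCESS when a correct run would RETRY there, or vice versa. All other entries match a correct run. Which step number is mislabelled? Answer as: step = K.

Correct run:
   1) LOAD T0:  M=0  r_T0=0
   2) LOAD T2:  M=0  r_T2=0
   3) CAS  T2:  M=1  r_T2=0 ✓
   4) LOAD T3:  M=1  r_T3=1
   5) LOAD T1:  M=1  r_T1=1
   6) CAS  T3:  M=2  r_T3=1 ✓
   7) CAS  T1:  M=2  r_T1=1 ✗
   8) CAS  T0:  M=2  r_T0=0 ✗
   9) LOAD T1:  M=2  r_T1=2
  10) CAS  T1:  M=3  r_T1=2 ✓
Log disagrees first at step 8.

step = 8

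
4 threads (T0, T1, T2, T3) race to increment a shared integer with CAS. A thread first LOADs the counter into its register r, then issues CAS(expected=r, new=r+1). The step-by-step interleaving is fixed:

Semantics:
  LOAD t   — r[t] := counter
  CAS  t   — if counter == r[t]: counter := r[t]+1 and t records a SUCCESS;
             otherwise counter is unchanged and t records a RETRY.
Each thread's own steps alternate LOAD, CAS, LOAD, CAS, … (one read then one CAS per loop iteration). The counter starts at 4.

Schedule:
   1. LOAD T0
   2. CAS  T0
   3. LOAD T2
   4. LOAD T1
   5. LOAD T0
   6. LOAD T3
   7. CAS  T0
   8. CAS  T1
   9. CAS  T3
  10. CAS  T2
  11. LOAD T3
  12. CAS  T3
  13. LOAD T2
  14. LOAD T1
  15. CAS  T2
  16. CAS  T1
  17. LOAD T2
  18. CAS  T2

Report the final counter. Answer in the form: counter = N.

counter = 9

   1) LOAD T0:  M=4  r_T0=4
   2) CAS  T0:  M=5  r_T0=4 ✓
   3) LOAD T2:  M=5  r_T2=5
   4) LOAD T1:  M=5  r_T1=5
   5) LOAD T0:  M=5  r_T0=5
   6) LOAD T3:  M=5  r_T3=5
   7) CAS  T0:  M=6  r_T0=5 ✓
   8) CAS  T1:  M=6  r_T1=5 ✗
   9) CAS  T3:  M=6  r_T3=5 ✗
  10) CAS  T2:  M=6  r_T2=5 ✗
  11) LOAD T3:  M=6  r_T3=6
  12) CAS  T3:  M=7  r_T3=6 ✓
  13) LOAD T2:  M=7  r_T2=7
  14) LOAD T1:  M=7  r_T1=7
  15) CAS  T2:  M=8  r_T2=7 ✓
  16) CAS  T1:  M=8  r_T1=7 ✗
  17) LOAD T2:  M=8  r_T2=8
  18) CAS  T2:  M=9  r_T2=8 ✓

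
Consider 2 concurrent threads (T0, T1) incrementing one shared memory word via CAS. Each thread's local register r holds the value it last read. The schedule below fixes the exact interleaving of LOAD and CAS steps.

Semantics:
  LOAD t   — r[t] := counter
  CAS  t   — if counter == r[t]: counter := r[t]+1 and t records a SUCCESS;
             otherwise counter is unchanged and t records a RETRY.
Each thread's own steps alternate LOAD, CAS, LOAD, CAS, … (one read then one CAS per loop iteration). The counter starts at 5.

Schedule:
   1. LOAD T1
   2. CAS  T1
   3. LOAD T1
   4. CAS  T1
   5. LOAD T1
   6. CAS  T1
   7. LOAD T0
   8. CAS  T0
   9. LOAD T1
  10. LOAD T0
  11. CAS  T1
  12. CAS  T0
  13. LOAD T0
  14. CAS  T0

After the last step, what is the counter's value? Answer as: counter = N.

1. LOAD T1 → mem=5 r[T1]=5 [LOAD]
2. CAS T1 → mem=6 r[T1]=5 [OK]
3. LOAD T1 → mem=6 r[T1]=6 [LOAD]
4. CAS T1 → mem=7 r[T1]=6 [OK]
5. LOAD T1 → mem=7 r[T1]=7 [LOAD]
6. CAS T1 → mem=8 r[T1]=7 [OK]
7. LOAD T0 → mem=8 r[T0]=8 [LOAD]
8. CAS T0 → mem=9 r[T0]=8 [OK]
9. LOAD T1 → mem=9 r[T1]=9 [LOAD]
10. LOAD T0 → mem=9 r[T0]=9 [LOAD]
11. CAS T1 → mem=10 r[T1]=9 [OK]
12. CAS T0 → mem=10 r[T0]=9 [RETRY]
13. LOAD T0 → mem=10 r[T0]=10 [LOAD]
14. CAS T0 → mem=11 r[T0]=10 [OK]

counter = 11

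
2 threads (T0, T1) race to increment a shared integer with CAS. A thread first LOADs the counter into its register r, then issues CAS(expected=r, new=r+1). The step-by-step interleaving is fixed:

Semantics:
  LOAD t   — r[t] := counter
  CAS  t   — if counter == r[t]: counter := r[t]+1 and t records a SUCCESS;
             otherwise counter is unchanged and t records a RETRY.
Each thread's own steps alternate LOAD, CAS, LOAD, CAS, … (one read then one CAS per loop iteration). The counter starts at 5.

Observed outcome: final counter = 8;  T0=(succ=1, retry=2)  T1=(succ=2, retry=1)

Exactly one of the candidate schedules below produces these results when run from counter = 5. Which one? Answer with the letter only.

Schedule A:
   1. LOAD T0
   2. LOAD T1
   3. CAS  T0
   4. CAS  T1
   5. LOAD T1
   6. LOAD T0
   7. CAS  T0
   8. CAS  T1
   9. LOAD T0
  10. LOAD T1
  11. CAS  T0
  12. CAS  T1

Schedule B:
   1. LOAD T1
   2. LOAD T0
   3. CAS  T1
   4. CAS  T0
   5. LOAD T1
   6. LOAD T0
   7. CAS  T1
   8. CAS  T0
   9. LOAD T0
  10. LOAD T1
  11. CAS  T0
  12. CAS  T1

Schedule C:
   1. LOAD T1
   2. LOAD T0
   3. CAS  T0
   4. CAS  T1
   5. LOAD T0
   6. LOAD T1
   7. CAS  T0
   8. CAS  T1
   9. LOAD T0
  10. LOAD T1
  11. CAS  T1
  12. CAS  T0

B

Simulating candidate B:
1. LOAD T1 → mem=5 r[T1]=5 [LOAD]
2. LOAD T0 → mem=5 r[T0]=5 [LOAD]
3. CAS T1 → mem=6 r[T1]=5 [OK]
4. CAS T0 → mem=6 r[T0]=5 [RETRY]
5. LOAD T1 → mem=6 r[T1]=6 [LOAD]
6. LOAD T0 → mem=6 r[T0]=6 [LOAD]
7. CAS T1 → mem=7 r[T1]=6 [OK]
8. CAS T0 → mem=7 r[T0]=6 [RETRY]
9. LOAD T0 → mem=7 r[T0]=7 [LOAD]
10. LOAD T1 → mem=7 r[T1]=7 [LOAD]
11. CAS T0 → mem=8 r[T0]=7 [OK]
12. CAS T1 → mem=8 r[T1]=7 [RETRY]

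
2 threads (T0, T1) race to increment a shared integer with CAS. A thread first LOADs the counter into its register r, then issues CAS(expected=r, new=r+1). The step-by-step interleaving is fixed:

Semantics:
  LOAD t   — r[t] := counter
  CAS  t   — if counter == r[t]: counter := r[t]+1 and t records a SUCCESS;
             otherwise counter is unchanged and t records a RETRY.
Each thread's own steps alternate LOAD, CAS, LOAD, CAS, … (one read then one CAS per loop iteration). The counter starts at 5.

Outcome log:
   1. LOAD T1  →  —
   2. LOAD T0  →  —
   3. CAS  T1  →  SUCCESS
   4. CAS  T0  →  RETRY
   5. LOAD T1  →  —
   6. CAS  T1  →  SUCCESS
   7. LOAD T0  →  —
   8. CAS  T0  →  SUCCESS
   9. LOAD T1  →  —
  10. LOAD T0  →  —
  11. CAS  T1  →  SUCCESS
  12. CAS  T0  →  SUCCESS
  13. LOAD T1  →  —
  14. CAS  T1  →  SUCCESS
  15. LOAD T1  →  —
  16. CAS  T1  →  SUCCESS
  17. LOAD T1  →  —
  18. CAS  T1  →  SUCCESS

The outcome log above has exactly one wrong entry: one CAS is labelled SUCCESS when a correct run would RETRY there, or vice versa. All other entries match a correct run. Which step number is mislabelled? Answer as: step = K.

step = 12

Reference trace:
1. LOAD T1 → mem=5 r[T1]=5 [LOAD]
2. LOAD T0 → mem=5 r[T0]=5 [LOAD]
3. CAS T1 → mem=6 r[T1]=5 [OK]
4. CAS T0 → mem=6 r[T0]=5 [RETRY]
5. LOAD T1 → mem=6 r[T1]=6 [LOAD]
6. CAS T1 → mem=7 r[T1]=6 [OK]
7. LOAD T0 → mem=7 r[T0]=7 [LOAD]
8. CAS T0 → mem=8 r[T0]=7 [OK]
9. LOAD T1 → mem=8 r[T1]=8 [LOAD]
10. LOAD T0 → mem=8 r[T0]=8 [LOAD]
11. CAS T1 → mem=9 r[T1]=8 [OK]
12. CAS T0 → mem=9 r[T0]=8 [RETRY]
13. LOAD T1 → mem=9 r[T1]=9 [LOAD]
14. CAS T1 → mem=10 r[T1]=9 [OK]
15. LOAD T1 → mem=10 r[T1]=10 [LOAD]
16. CAS T1 → mem=11 r[T1]=10 [OK]
17. LOAD T1 → mem=11 r[T1]=11 [LOAD]
18. CAS T1 → mem=12 r[T1]=11 [OK]
Mismatch at 12.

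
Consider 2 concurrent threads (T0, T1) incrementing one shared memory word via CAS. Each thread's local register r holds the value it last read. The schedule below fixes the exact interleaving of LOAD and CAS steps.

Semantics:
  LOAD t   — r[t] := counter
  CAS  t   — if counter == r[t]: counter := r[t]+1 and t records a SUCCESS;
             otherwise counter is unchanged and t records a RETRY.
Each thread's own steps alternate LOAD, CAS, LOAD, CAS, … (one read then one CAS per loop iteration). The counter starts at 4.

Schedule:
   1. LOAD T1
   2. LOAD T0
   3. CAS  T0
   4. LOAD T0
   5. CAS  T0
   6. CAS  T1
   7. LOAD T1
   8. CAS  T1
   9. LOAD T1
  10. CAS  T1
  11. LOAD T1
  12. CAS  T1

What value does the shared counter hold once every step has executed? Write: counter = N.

1. LOAD T1 → mem=4 r[T1]=4 [LOAD]
2. LOAD T0 → mem=4 r[T0]=4 [LOAD]
3. CAS T0 → mem=5 r[T0]=4 [OK]
4. LOAD T0 → mem=5 r[T0]=5 [LOAD]
5. CAS T0 → mem=6 r[T0]=5 [OK]
6. CAS T1 → mem=6 r[T1]=4 [RETRY]
7. LOAD T1 → mem=6 r[T1]=6 [LOAD]
8. CAS T1 → mem=7 r[T1]=6 [OK]
9. LOAD T1 → mem=7 r[T1]=7 [LOAD]
10. CAS T1 → mem=8 r[T1]=7 [OK]
11. LOAD T1 → mem=8 r[T1]=8 [LOAD]
12. CAS T1 → mem=9 r[T1]=8 [OK]

counter = 9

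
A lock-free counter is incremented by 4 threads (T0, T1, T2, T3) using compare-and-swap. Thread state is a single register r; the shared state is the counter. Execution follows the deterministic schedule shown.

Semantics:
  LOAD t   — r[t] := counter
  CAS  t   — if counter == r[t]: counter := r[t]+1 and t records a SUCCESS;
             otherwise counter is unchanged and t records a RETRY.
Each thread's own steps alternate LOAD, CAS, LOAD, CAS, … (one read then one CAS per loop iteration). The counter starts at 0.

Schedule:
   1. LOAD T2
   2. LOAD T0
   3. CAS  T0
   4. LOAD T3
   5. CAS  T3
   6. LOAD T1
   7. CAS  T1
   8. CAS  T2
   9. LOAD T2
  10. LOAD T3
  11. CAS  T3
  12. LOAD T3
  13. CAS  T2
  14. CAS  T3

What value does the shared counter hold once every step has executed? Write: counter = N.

step 1: T2 LOAD ⇒ load; ctr=0 reg=0
step 2: T0 LOAD ⇒ load; ctr=0 reg=0
step 3: T0 CAS ⇒ ok; ctr=1 reg=0
step 4: T3 LOAD ⇒ load; ctr=1 reg=1
step 5: T3 CAS ⇒ ok; ctr=2 reg=1
step 6: T1 LOAD ⇒ load; ctr=2 reg=2
step 7: T1 CAS ⇒ ok; ctr=3 reg=2
step 8: T2 CAS ⇒ retry; ctr=3 reg=0
step 9: T2 LOAD ⇒ load; ctr=3 reg=3
step 10: T3 LOAD ⇒ load; ctr=3 reg=3
step 11: T3 CAS ⇒ ok; ctr=4 reg=3
step 12: T3 LOAD ⇒ load; ctr=4 reg=4
step 13: T2 CAS ⇒ retry; ctr=4 reg=3
step 14: T3 CAS ⇒ ok; ctr=5 reg=4

counter = 5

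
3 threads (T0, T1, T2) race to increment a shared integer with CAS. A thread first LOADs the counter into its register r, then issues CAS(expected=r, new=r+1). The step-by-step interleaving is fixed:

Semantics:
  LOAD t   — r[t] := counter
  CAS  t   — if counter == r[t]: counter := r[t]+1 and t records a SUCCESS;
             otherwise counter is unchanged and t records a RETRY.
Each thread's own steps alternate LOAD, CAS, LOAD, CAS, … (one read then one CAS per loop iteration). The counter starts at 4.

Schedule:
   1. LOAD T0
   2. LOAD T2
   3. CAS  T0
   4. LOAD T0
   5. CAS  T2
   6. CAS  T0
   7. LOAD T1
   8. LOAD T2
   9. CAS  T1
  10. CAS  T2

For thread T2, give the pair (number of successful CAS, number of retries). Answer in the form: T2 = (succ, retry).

T2 = (0, 2)

1. LOAD T0 → mem=4 r[T0]=4 [LOAD]
2. LOAD T2 → mem=4 r[T2]=4 [LOAD]
3. CAS T0 → mem=5 r[T0]=4 [OK]
4. LOAD T0 → mem=5 r[T0]=5 [LOAD]
5. CAS T2 → mem=5 r[T2]=4 [RETRY]
6. CAS T0 → mem=6 r[T0]=5 [OK]
7. LOAD T1 → mem=6 r[T1]=6 [LOAD]
8. LOAD T2 → mem=6 r[T2]=6 [LOAD]
9. CAS T1 → mem=7 r[T1]=6 [OK]
10. CAS T2 → mem=7 r[T2]=6 [RETRY]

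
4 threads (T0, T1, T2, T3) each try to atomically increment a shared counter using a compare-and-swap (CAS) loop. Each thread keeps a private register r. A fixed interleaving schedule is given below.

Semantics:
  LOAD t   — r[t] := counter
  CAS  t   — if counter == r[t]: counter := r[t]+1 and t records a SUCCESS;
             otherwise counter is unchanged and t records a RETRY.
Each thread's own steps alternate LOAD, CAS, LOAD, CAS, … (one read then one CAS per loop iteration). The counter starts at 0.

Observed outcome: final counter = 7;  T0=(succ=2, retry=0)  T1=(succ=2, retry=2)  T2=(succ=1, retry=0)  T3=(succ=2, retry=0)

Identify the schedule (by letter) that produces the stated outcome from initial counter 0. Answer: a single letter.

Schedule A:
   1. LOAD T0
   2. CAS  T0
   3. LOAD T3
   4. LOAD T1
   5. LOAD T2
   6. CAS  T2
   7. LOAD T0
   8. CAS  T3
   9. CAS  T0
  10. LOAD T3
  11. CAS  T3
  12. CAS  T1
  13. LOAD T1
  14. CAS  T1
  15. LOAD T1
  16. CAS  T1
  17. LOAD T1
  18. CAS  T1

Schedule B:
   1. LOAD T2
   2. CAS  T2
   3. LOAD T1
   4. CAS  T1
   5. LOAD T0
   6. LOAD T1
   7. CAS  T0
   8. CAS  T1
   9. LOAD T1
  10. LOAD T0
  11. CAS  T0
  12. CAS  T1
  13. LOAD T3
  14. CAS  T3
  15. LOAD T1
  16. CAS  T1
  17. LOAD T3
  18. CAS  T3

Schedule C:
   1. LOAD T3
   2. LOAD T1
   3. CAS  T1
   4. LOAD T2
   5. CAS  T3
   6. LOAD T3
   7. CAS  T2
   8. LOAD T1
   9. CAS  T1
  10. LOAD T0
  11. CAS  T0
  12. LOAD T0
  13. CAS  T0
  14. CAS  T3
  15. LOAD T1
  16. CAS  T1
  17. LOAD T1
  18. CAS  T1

B

Run B:
   1) LOAD T2:  M=0  r_T2=0
   2) CAS  T2:  M=1  r_T2=0 ✓
   3) LOAD T1:  M=1  r_T1=1
   4) CAS  T1:  M=2  r_T1=1 ✓
   5) LOAD T0:  M=2  r_T0=2
   6) LOAD T1:  M=2  r_T1=2
   7) CAS  T0:  M=3  r_T0=2 ✓
   8) CAS  T1:  M=3  r_T1=2 ✗
   9) LOAD T1:  M=3  r_T1=3
  10) LOAD T0:  M=3  r_T0=3
  11) CAS  T0:  M=4  r_T0=3 ✓
  12) CAS  T1:  M=4  r_T1=3 ✗
  13) LOAD T3:  M=4  r_T3=4
  14) CAS  T3:  M=5  r_T3=4 ✓
  15) LOAD T1:  M=5  r_T1=5
  16) CAS  T1:  M=6  r_T1=5 ✓
  17) LOAD T3:  M=6  r_T3=6
  18) CAS  T3:  M=7  r_T3=6 ✓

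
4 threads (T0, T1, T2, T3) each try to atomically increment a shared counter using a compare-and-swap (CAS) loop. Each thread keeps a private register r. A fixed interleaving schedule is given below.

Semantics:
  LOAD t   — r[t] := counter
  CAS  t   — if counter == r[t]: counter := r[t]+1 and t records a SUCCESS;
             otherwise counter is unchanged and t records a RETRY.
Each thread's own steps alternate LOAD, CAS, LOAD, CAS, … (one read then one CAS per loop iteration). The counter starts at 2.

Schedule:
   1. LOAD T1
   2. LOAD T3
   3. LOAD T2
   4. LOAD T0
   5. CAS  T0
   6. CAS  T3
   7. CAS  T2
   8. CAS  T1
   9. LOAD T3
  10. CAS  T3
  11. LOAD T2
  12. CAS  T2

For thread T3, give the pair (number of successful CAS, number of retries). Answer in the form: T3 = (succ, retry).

T3 = (1, 1)

1. LOAD T1 → mem=2 r[T1]=2 [LOAD]
2. LOAD T3 → mem=2 r[T3]=2 [LOAD]
3. LOAD T2 → mem=2 r[T2]=2 [LOAD]
4. LOAD T0 → mem=2 r[T0]=2 [LOAD]
5. CAS T0 → mem=3 r[T0]=2 [OK]
6. CAS T3 → mem=3 r[T3]=2 [RETRY]
7. CAS T2 → mem=3 r[T2]=2 [RETRY]
8. CAS T1 → mem=3 r[T1]=2 [RETRY]
9. LOAD T3 → mem=3 r[T3]=3 [LOAD]
10. CAS T3 → mem=4 r[T3]=3 [OK]
11. LOAD T2 → mem=4 r[T2]=4 [LOAD]
12. CAS T2 → mem=5 r[T2]=4 [OK]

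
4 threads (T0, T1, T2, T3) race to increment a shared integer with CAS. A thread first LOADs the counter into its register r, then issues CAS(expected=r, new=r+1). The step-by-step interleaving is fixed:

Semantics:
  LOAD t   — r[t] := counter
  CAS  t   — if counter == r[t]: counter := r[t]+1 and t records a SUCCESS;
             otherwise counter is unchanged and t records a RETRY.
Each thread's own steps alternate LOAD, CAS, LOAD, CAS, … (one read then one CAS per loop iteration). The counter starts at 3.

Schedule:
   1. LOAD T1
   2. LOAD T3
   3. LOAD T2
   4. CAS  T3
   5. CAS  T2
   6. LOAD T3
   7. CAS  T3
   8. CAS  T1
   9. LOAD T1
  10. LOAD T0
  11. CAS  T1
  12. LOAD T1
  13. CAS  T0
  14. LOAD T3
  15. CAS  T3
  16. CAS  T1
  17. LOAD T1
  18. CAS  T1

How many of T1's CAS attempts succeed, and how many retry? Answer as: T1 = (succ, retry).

T1 = (2, 2)

   1) LOAD T1:  M=3  r_T1=3
   2) LOAD T3:  M=3  r_T3=3
   3) LOAD T2:  M=3  r_T2=3
   4) CAS  T3:  M=4  r_T3=3 ✓
   5) CAS  T2:  M=4  r_T2=3 ✗
   6) LOAD T3:  M=4  r_T3=4
   7) CAS  T3:  M=5  r_T3=4 ✓
   8) CAS  T1:  M=5  r_T1=3 ✗
   9) LOAD T1:  M=5  r_T1=5
  10) LOAD T0:  M=5  r_T0=5
  11) CAS  T1:  M=6  r_T1=5 ✓
  12) LOAD T1:  M=6  r_T1=6
  13) CAS  T0:  M=6  r_T0=5 ✗
  14) LOAD T3:  M=6  r_T3=6
  15) CAS  T3:  M=7  r_T3=6 ✓
  16) CAS  T1:  M=7  r_T1=6 ✗
  17) LOAD T1:  M=7  r_T1=7
  18) CAS  T1:  M=8  r_T1=7 ✓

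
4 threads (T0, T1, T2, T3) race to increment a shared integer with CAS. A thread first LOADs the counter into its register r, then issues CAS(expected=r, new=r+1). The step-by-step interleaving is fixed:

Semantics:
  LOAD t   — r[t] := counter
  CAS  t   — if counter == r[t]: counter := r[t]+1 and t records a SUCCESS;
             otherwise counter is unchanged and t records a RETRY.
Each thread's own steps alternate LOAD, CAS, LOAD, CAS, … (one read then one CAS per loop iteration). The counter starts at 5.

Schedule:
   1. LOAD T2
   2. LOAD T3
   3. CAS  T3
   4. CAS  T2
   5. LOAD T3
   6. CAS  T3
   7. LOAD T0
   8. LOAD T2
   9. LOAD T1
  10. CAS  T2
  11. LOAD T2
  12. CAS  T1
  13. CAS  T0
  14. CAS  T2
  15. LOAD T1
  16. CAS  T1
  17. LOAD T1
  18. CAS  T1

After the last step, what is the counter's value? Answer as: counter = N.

T2 LOAD — after: cnt=5, r=5 — load
T3 LOAD — after: cnt=5, r=5 — load
T3 CAS — after: cnt=6, r=5 — ok
T2 CAS — after: cnt=6, r=5 — retry
T3 LOAD — after: cnt=6, r=6 — load
T3 CAS — after: cnt=7, r=6 — ok
T0 LOAD — after: cnt=7, r=7 — load
T2 LOAD — after: cnt=7, r=7 — load
T1 LOAD — after: cnt=7, r=7 — load
T2 CAS — after: cnt=8, r=7 — ok
T2 LOAD — after: cnt=8, r=8 — load
T1 CAS — after: cnt=8, r=7 — retry
T0 CAS — after: cnt=8, r=7 — retry
T2 CAS — after: cnt=9, r=8 — ok
T1 LOAD — after: cnt=9, r=9 — load
T1 CAS — after: cnt=10, r=9 — ok
T1 LOAD — after: cnt=10, r=10 — load
T1 CAS — after: cnt=11, r=10 — ok

counter = 11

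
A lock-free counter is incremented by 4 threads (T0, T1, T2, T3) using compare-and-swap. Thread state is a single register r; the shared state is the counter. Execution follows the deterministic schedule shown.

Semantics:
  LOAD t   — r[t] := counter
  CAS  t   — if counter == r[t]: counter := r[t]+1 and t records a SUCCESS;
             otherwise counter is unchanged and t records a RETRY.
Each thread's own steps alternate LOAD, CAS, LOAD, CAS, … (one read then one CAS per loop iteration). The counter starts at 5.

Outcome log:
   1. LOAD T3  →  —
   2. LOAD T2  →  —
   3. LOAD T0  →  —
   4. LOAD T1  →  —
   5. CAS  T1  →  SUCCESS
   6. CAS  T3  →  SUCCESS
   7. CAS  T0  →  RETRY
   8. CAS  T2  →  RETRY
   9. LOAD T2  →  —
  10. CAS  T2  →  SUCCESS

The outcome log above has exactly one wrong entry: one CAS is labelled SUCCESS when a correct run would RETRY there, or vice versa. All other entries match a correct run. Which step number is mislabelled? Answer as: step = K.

step = 6

Correct run:
step 1: T3 LOAD ⇒ load; ctr=5 reg=5
step 2: T2 LOAD ⇒ load; ctr=5 reg=5
step 3: T0 LOAD ⇒ load; ctr=5 reg=5
step 4: T1 LOAD ⇒ load; ctr=5 reg=5
step 5: T1 CAS ⇒ ok; ctr=6 reg=5
step 6: T3 CAS ⇒ retry; ctr=6 reg=5
step 7: T0 CAS ⇒ retry; ctr=6 reg=5
step 8: T2 CAS ⇒ retry; ctr=6 reg=5
step 9: T2 LOAD ⇒ load; ctr=6 reg=6
step 10: T2 CAS ⇒ ok; ctr=7 reg=6
Flip is step 6.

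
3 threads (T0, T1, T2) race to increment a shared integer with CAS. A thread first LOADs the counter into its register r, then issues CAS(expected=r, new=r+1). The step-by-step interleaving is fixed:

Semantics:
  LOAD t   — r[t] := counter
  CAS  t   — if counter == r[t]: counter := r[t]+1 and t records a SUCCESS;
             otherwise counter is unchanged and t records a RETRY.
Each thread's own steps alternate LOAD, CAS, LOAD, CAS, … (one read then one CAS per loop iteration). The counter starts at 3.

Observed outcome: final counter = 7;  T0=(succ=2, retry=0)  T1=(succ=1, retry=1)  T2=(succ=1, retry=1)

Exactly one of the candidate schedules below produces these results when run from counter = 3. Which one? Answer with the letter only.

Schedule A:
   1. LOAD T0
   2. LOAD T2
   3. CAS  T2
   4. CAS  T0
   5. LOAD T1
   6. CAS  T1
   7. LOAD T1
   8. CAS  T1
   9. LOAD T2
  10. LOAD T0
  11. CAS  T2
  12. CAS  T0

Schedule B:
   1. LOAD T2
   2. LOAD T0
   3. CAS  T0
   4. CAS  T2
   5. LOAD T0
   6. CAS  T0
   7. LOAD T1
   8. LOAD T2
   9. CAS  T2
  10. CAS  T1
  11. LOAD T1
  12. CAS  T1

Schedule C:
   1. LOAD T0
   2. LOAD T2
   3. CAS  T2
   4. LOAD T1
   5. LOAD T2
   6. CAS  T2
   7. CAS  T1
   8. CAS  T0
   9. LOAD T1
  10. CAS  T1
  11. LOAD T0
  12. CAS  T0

B

Tracing schedule B:
1. LOAD T2 → mem=3 r[T2]=3 [LOAD]
2. LOAD T0 → mem=3 r[T0]=3 [LOAD]
3. CAS T0 → mem=4 r[T0]=3 [OK]
4. CAS T2 → mem=4 r[T2]=3 [RETRY]
5. LOAD T0 → mem=4 r[T0]=4 [LOAD]
6. CAS T0 → mem=5 r[T0]=4 [OK]
7. LOAD T1 → mem=5 r[T1]=5 [LOAD]
8. LOAD T2 → mem=5 r[T2]=5 [LOAD]
9. CAS T2 → mem=6 r[T2]=5 [OK]
10. CAS T1 → mem=6 r[T1]=5 [RETRY]
11. LOAD T1 → mem=6 r[T1]=6 [LOAD]
12. CAS T1 → mem=7 r[T1]=6 [OK]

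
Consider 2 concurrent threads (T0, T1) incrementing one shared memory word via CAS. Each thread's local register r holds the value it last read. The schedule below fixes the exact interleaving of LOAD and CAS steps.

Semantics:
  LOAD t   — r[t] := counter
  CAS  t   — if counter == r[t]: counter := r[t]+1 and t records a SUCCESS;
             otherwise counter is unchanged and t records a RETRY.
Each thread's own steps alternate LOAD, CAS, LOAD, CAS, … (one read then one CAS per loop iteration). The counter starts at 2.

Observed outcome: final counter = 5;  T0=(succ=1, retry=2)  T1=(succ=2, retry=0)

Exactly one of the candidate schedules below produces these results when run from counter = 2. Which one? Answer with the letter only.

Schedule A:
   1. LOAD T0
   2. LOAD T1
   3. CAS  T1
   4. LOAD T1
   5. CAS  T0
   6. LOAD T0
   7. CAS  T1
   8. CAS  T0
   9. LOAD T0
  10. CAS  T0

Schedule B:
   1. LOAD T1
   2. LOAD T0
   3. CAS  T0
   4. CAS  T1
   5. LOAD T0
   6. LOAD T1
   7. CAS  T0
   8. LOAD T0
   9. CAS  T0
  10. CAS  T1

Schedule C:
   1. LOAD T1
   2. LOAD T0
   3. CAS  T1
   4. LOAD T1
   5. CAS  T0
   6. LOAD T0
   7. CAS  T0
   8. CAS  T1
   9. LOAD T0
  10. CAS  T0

A

Simulating candidate A:
   1) LOAD T0:  M=2  r_T0=2
   2) LOAD T1:  M=2  r_T1=2
   3) CAS  T1:  M=3  r_T1=2 ✓
   4) LOAD T1:  M=3  r_T1=3
   5) CAS  T0:  M=3  r_T0=2 ✗
   6) LOAD T0:  M=3  r_T0=3
   7) CAS  T1:  M=4  r_T1=3 ✓
   8) CAS  T0:  M=4  r_T0=3 ✗
   9) LOAD T0:  M=4  r_T0=4
  10) CAS  T0:  M=5  r_T0=4 ✓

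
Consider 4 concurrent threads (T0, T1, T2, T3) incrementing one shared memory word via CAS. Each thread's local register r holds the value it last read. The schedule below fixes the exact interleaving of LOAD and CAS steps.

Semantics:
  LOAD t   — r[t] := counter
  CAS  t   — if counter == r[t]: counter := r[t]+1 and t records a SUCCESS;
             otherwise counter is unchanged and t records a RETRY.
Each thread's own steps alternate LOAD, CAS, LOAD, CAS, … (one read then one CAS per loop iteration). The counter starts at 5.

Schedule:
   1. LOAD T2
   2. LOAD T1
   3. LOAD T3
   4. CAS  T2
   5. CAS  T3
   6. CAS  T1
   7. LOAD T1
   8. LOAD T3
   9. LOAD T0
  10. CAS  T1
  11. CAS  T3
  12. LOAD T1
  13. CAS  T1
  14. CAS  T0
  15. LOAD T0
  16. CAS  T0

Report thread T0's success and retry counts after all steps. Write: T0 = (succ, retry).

[1] T2.load  rd  (counter 5, T2.r 5)
[2] T1.load  rd  (counter 5, T1.r 5)
[3] T3.load  rd  (counter 5, T3.r 5)
[4] T2.cas  hit  (counter 6, T2.r 5)
[5] T3.cas  miss  (counter 6, T3.r 5)
[6] T1.cas  miss  (counter 6, T1.r 5)
[7] T1.load  rd  (counter 6, T1.r 6)
[8] T3.load  rd  (counter 6, T3.r 6)
[9] T0.load  rd  (counter 6, T0.r 6)
[10] T1.cas  hit  (counter 7, T1.r 6)
[11] T3.cas  miss  (counter 7, T3.r 6)
[12] T1.load  rd  (counter 7, T1.r 7)
[13] T1.cas  hit  (counter 8, T1.r 7)
[14] T0.cas  miss  (counter 8, T0.r 6)
[15] T0.load  rd  (counter 8, T0.r 8)
[16] T0.cas  hit  (counter 9, T0.r 8)

T0 = (1, 1)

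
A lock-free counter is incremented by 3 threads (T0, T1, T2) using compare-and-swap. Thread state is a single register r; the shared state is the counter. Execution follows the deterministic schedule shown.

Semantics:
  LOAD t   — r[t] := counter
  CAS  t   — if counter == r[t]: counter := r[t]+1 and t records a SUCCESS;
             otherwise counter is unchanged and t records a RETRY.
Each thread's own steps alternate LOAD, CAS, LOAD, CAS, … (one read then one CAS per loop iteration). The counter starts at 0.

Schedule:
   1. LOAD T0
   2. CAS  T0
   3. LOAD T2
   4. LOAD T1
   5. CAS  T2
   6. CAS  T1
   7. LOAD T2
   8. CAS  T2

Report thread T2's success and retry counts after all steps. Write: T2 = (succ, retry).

T2 = (2, 0)

T0 LOAD — after: cnt=0, r=0 — load
T0 CAS — after: cnt=1, r=0 — ok
T2 LOAD — after: cnt=1, r=1 — load
T1 LOAD — after: cnt=1, r=1 — load
T2 CAS — after: cnt=2, r=1 — ok
T1 CAS — after: cnt=2, r=1 — retry
T2 LOAD — after: cnt=2, r=2 — load
T2 CAS — after: cnt=3, r=2 — ok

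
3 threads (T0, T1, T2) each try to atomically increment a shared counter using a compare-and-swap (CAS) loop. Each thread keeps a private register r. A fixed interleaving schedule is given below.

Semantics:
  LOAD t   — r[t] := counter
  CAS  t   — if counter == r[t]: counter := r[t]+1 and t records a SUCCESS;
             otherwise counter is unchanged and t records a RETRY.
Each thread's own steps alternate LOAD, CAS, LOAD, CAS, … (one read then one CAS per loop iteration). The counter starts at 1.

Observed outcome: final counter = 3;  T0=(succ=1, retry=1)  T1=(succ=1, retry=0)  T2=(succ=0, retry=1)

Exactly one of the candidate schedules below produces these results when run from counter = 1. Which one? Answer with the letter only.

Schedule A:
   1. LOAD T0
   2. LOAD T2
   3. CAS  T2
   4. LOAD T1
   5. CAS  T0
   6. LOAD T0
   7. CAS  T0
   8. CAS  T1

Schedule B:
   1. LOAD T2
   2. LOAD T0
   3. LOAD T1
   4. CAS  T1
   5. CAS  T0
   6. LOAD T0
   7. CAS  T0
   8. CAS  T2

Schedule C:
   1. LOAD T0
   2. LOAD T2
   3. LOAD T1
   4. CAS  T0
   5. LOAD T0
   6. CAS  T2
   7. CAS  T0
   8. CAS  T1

Tracing schedule B:
T2 LOAD — after: cnt=1, r=1 — load
T0 LOAD — after: cnt=1, r=1 — load
T1 LOAD — after: cnt=1, r=1 — load
T1 CAS — after: cnt=2, r=1 — ok
T0 CAS — after: cnt=2, r=1 — retry
T0 LOAD — after: cnt=2, r=2 — load
T0 CAS — after: cnt=3, r=2 — ok
T2 CAS — after: cnt=3, r=1 — retry

B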